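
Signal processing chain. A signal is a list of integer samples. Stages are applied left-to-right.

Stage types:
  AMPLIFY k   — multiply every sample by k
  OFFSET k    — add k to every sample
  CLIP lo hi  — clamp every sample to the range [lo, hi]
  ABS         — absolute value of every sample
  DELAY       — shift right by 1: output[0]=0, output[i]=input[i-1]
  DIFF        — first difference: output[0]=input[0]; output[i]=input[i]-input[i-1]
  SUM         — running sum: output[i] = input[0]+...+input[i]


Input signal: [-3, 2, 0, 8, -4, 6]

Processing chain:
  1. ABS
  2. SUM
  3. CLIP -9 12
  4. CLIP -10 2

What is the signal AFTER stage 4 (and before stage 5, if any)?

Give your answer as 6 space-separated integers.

Answer: 2 2 2 2 2 2

Derivation:
Input: [-3, 2, 0, 8, -4, 6]
Stage 1 (ABS): |-3|=3, |2|=2, |0|=0, |8|=8, |-4|=4, |6|=6 -> [3, 2, 0, 8, 4, 6]
Stage 2 (SUM): sum[0..0]=3, sum[0..1]=5, sum[0..2]=5, sum[0..3]=13, sum[0..4]=17, sum[0..5]=23 -> [3, 5, 5, 13, 17, 23]
Stage 3 (CLIP -9 12): clip(3,-9,12)=3, clip(5,-9,12)=5, clip(5,-9,12)=5, clip(13,-9,12)=12, clip(17,-9,12)=12, clip(23,-9,12)=12 -> [3, 5, 5, 12, 12, 12]
Stage 4 (CLIP -10 2): clip(3,-10,2)=2, clip(5,-10,2)=2, clip(5,-10,2)=2, clip(12,-10,2)=2, clip(12,-10,2)=2, clip(12,-10,2)=2 -> [2, 2, 2, 2, 2, 2]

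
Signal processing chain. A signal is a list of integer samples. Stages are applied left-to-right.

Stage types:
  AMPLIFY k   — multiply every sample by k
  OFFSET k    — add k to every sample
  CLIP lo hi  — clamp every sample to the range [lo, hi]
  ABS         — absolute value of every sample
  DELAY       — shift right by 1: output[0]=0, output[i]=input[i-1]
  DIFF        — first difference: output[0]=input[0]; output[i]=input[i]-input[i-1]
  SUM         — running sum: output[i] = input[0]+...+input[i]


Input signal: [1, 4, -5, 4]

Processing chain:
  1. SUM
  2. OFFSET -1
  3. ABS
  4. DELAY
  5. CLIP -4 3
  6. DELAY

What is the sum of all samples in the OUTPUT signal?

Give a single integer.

Input: [1, 4, -5, 4]
Stage 1 (SUM): sum[0..0]=1, sum[0..1]=5, sum[0..2]=0, sum[0..3]=4 -> [1, 5, 0, 4]
Stage 2 (OFFSET -1): 1+-1=0, 5+-1=4, 0+-1=-1, 4+-1=3 -> [0, 4, -1, 3]
Stage 3 (ABS): |0|=0, |4|=4, |-1|=1, |3|=3 -> [0, 4, 1, 3]
Stage 4 (DELAY): [0, 0, 4, 1] = [0, 0, 4, 1] -> [0, 0, 4, 1]
Stage 5 (CLIP -4 3): clip(0,-4,3)=0, clip(0,-4,3)=0, clip(4,-4,3)=3, clip(1,-4,3)=1 -> [0, 0, 3, 1]
Stage 6 (DELAY): [0, 0, 0, 3] = [0, 0, 0, 3] -> [0, 0, 0, 3]
Output sum: 3

Answer: 3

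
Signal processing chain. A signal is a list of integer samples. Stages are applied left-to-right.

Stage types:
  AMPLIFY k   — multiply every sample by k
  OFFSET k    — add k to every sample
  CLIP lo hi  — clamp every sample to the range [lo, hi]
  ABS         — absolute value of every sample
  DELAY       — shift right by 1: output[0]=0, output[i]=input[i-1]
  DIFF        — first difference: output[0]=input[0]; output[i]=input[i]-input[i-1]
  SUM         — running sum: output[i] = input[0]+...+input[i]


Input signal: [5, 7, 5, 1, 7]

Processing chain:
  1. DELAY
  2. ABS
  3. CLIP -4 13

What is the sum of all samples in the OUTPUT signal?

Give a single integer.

Answer: 18

Derivation:
Input: [5, 7, 5, 1, 7]
Stage 1 (DELAY): [0, 5, 7, 5, 1] = [0, 5, 7, 5, 1] -> [0, 5, 7, 5, 1]
Stage 2 (ABS): |0|=0, |5|=5, |7|=7, |5|=5, |1|=1 -> [0, 5, 7, 5, 1]
Stage 3 (CLIP -4 13): clip(0,-4,13)=0, clip(5,-4,13)=5, clip(7,-4,13)=7, clip(5,-4,13)=5, clip(1,-4,13)=1 -> [0, 5, 7, 5, 1]
Output sum: 18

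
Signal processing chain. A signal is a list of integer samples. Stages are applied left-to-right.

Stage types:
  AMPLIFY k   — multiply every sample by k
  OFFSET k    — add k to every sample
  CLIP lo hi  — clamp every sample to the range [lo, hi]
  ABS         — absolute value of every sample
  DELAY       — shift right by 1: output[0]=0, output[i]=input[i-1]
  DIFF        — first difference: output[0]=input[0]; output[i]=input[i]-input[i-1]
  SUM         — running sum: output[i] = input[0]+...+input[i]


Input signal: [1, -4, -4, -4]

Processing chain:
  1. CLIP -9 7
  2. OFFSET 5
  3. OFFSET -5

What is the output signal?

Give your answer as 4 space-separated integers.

Answer: 1 -4 -4 -4

Derivation:
Input: [1, -4, -4, -4]
Stage 1 (CLIP -9 7): clip(1,-9,7)=1, clip(-4,-9,7)=-4, clip(-4,-9,7)=-4, clip(-4,-9,7)=-4 -> [1, -4, -4, -4]
Stage 2 (OFFSET 5): 1+5=6, -4+5=1, -4+5=1, -4+5=1 -> [6, 1, 1, 1]
Stage 3 (OFFSET -5): 6+-5=1, 1+-5=-4, 1+-5=-4, 1+-5=-4 -> [1, -4, -4, -4]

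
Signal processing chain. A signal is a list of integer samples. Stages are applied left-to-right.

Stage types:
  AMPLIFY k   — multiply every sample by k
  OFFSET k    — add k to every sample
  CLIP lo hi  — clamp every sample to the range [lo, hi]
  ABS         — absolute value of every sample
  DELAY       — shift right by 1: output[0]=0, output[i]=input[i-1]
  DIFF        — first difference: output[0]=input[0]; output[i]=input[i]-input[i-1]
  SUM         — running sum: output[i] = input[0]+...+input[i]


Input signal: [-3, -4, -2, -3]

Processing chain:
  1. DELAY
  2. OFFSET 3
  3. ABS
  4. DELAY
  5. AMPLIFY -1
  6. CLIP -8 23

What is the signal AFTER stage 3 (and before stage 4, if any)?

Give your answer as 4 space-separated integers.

Input: [-3, -4, -2, -3]
Stage 1 (DELAY): [0, -3, -4, -2] = [0, -3, -4, -2] -> [0, -3, -4, -2]
Stage 2 (OFFSET 3): 0+3=3, -3+3=0, -4+3=-1, -2+3=1 -> [3, 0, -1, 1]
Stage 3 (ABS): |3|=3, |0|=0, |-1|=1, |1|=1 -> [3, 0, 1, 1]

Answer: 3 0 1 1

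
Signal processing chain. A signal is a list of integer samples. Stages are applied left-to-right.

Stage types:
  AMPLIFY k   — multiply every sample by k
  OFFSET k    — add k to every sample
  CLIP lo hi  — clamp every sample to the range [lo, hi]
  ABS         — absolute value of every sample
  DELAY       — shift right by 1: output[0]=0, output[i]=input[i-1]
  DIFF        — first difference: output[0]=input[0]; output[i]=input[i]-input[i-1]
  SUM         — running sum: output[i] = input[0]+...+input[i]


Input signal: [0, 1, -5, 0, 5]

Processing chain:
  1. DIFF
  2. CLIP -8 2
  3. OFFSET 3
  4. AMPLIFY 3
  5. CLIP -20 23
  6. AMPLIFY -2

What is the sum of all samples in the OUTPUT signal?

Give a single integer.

Answer: -84

Derivation:
Input: [0, 1, -5, 0, 5]
Stage 1 (DIFF): s[0]=0, 1-0=1, -5-1=-6, 0--5=5, 5-0=5 -> [0, 1, -6, 5, 5]
Stage 2 (CLIP -8 2): clip(0,-8,2)=0, clip(1,-8,2)=1, clip(-6,-8,2)=-6, clip(5,-8,2)=2, clip(5,-8,2)=2 -> [0, 1, -6, 2, 2]
Stage 3 (OFFSET 3): 0+3=3, 1+3=4, -6+3=-3, 2+3=5, 2+3=5 -> [3, 4, -3, 5, 5]
Stage 4 (AMPLIFY 3): 3*3=9, 4*3=12, -3*3=-9, 5*3=15, 5*3=15 -> [9, 12, -9, 15, 15]
Stage 5 (CLIP -20 23): clip(9,-20,23)=9, clip(12,-20,23)=12, clip(-9,-20,23)=-9, clip(15,-20,23)=15, clip(15,-20,23)=15 -> [9, 12, -9, 15, 15]
Stage 6 (AMPLIFY -2): 9*-2=-18, 12*-2=-24, -9*-2=18, 15*-2=-30, 15*-2=-30 -> [-18, -24, 18, -30, -30]
Output sum: -84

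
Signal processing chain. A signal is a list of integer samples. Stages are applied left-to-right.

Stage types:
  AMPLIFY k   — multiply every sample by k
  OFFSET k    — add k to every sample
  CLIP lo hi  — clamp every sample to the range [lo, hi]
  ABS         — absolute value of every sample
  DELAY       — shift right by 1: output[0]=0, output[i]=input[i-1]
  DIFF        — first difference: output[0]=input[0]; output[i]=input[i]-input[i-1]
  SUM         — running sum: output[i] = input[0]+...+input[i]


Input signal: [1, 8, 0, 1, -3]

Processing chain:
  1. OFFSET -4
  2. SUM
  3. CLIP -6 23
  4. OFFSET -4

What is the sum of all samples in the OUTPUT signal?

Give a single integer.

Answer: -37

Derivation:
Input: [1, 8, 0, 1, -3]
Stage 1 (OFFSET -4): 1+-4=-3, 8+-4=4, 0+-4=-4, 1+-4=-3, -3+-4=-7 -> [-3, 4, -4, -3, -7]
Stage 2 (SUM): sum[0..0]=-3, sum[0..1]=1, sum[0..2]=-3, sum[0..3]=-6, sum[0..4]=-13 -> [-3, 1, -3, -6, -13]
Stage 3 (CLIP -6 23): clip(-3,-6,23)=-3, clip(1,-6,23)=1, clip(-3,-6,23)=-3, clip(-6,-6,23)=-6, clip(-13,-6,23)=-6 -> [-3, 1, -3, -6, -6]
Stage 4 (OFFSET -4): -3+-4=-7, 1+-4=-3, -3+-4=-7, -6+-4=-10, -6+-4=-10 -> [-7, -3, -7, -10, -10]
Output sum: -37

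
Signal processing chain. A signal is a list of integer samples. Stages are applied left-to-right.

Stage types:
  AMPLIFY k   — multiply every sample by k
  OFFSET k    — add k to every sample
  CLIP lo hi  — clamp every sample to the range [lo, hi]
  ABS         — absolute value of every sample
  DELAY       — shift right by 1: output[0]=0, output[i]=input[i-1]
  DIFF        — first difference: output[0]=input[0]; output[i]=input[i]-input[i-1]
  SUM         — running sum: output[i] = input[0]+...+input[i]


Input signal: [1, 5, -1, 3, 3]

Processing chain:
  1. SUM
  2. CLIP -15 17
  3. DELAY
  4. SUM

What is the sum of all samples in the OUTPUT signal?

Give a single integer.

Input: [1, 5, -1, 3, 3]
Stage 1 (SUM): sum[0..0]=1, sum[0..1]=6, sum[0..2]=5, sum[0..3]=8, sum[0..4]=11 -> [1, 6, 5, 8, 11]
Stage 2 (CLIP -15 17): clip(1,-15,17)=1, clip(6,-15,17)=6, clip(5,-15,17)=5, clip(8,-15,17)=8, clip(11,-15,17)=11 -> [1, 6, 5, 8, 11]
Stage 3 (DELAY): [0, 1, 6, 5, 8] = [0, 1, 6, 5, 8] -> [0, 1, 6, 5, 8]
Stage 4 (SUM): sum[0..0]=0, sum[0..1]=1, sum[0..2]=7, sum[0..3]=12, sum[0..4]=20 -> [0, 1, 7, 12, 20]
Output sum: 40

Answer: 40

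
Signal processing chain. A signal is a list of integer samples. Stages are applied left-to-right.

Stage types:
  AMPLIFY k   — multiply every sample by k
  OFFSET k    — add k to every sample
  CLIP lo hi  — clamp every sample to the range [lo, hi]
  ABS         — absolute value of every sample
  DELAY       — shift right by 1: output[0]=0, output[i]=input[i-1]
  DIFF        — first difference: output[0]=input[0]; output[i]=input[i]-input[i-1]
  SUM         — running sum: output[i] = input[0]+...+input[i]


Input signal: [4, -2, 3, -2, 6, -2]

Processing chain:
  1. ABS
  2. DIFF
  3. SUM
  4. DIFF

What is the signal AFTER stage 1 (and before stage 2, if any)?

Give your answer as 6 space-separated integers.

Answer: 4 2 3 2 6 2

Derivation:
Input: [4, -2, 3, -2, 6, -2]
Stage 1 (ABS): |4|=4, |-2|=2, |3|=3, |-2|=2, |6|=6, |-2|=2 -> [4, 2, 3, 2, 6, 2]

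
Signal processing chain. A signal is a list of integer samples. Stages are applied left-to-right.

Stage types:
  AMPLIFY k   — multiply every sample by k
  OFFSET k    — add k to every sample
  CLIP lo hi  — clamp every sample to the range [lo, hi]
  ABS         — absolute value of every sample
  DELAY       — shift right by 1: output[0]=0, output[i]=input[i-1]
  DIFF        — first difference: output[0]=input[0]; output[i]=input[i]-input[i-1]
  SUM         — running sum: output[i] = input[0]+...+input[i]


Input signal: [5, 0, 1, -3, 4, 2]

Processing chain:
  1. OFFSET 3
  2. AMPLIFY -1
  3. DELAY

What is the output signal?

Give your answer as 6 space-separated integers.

Answer: 0 -8 -3 -4 0 -7

Derivation:
Input: [5, 0, 1, -3, 4, 2]
Stage 1 (OFFSET 3): 5+3=8, 0+3=3, 1+3=4, -3+3=0, 4+3=7, 2+3=5 -> [8, 3, 4, 0, 7, 5]
Stage 2 (AMPLIFY -1): 8*-1=-8, 3*-1=-3, 4*-1=-4, 0*-1=0, 7*-1=-7, 5*-1=-5 -> [-8, -3, -4, 0, -7, -5]
Stage 3 (DELAY): [0, -8, -3, -4, 0, -7] = [0, -8, -3, -4, 0, -7] -> [0, -8, -3, -4, 0, -7]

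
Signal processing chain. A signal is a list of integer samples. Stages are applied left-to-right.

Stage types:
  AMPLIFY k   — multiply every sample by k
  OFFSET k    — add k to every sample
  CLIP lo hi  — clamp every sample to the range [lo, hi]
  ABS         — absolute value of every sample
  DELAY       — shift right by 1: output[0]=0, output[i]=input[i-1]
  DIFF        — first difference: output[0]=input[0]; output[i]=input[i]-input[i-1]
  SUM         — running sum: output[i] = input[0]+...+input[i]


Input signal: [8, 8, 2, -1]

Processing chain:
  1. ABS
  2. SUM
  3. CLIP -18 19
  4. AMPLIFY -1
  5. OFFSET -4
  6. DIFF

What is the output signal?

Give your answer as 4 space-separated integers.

Answer: -12 -8 -2 -1

Derivation:
Input: [8, 8, 2, -1]
Stage 1 (ABS): |8|=8, |8|=8, |2|=2, |-1|=1 -> [8, 8, 2, 1]
Stage 2 (SUM): sum[0..0]=8, sum[0..1]=16, sum[0..2]=18, sum[0..3]=19 -> [8, 16, 18, 19]
Stage 3 (CLIP -18 19): clip(8,-18,19)=8, clip(16,-18,19)=16, clip(18,-18,19)=18, clip(19,-18,19)=19 -> [8, 16, 18, 19]
Stage 4 (AMPLIFY -1): 8*-1=-8, 16*-1=-16, 18*-1=-18, 19*-1=-19 -> [-8, -16, -18, -19]
Stage 5 (OFFSET -4): -8+-4=-12, -16+-4=-20, -18+-4=-22, -19+-4=-23 -> [-12, -20, -22, -23]
Stage 6 (DIFF): s[0]=-12, -20--12=-8, -22--20=-2, -23--22=-1 -> [-12, -8, -2, -1]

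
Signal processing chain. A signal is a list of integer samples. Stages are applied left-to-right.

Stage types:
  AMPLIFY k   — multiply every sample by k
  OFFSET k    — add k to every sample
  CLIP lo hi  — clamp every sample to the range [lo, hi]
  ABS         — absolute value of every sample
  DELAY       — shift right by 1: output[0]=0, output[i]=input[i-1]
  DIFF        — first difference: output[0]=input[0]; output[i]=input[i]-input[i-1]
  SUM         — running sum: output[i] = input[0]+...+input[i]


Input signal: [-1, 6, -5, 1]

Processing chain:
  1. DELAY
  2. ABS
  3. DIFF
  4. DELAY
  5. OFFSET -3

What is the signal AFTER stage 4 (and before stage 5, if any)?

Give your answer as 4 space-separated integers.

Input: [-1, 6, -5, 1]
Stage 1 (DELAY): [0, -1, 6, -5] = [0, -1, 6, -5] -> [0, -1, 6, -5]
Stage 2 (ABS): |0|=0, |-1|=1, |6|=6, |-5|=5 -> [0, 1, 6, 5]
Stage 3 (DIFF): s[0]=0, 1-0=1, 6-1=5, 5-6=-1 -> [0, 1, 5, -1]
Stage 4 (DELAY): [0, 0, 1, 5] = [0, 0, 1, 5] -> [0, 0, 1, 5]

Answer: 0 0 1 5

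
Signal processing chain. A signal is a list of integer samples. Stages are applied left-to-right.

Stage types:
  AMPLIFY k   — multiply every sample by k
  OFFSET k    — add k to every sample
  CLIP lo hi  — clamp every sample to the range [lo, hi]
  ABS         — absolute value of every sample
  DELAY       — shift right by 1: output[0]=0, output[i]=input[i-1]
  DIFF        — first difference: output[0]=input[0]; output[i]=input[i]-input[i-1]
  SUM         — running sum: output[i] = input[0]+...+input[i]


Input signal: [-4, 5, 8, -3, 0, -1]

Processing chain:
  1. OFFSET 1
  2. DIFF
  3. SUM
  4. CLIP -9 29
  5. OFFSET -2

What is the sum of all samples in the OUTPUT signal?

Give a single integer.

Answer: -1

Derivation:
Input: [-4, 5, 8, -3, 0, -1]
Stage 1 (OFFSET 1): -4+1=-3, 5+1=6, 8+1=9, -3+1=-2, 0+1=1, -1+1=0 -> [-3, 6, 9, -2, 1, 0]
Stage 2 (DIFF): s[0]=-3, 6--3=9, 9-6=3, -2-9=-11, 1--2=3, 0-1=-1 -> [-3, 9, 3, -11, 3, -1]
Stage 3 (SUM): sum[0..0]=-3, sum[0..1]=6, sum[0..2]=9, sum[0..3]=-2, sum[0..4]=1, sum[0..5]=0 -> [-3, 6, 9, -2, 1, 0]
Stage 4 (CLIP -9 29): clip(-3,-9,29)=-3, clip(6,-9,29)=6, clip(9,-9,29)=9, clip(-2,-9,29)=-2, clip(1,-9,29)=1, clip(0,-9,29)=0 -> [-3, 6, 9, -2, 1, 0]
Stage 5 (OFFSET -2): -3+-2=-5, 6+-2=4, 9+-2=7, -2+-2=-4, 1+-2=-1, 0+-2=-2 -> [-5, 4, 7, -4, -1, -2]
Output sum: -1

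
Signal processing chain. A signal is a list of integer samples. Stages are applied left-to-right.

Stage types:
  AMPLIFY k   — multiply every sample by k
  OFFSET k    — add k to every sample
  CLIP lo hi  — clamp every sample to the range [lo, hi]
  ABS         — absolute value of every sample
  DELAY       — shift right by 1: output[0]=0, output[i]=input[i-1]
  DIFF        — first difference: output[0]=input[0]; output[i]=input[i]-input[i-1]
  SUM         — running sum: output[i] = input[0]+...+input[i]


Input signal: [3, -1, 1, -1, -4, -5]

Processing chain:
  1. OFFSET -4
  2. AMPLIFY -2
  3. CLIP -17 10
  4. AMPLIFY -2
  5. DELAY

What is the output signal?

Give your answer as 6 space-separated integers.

Input: [3, -1, 1, -1, -4, -5]
Stage 1 (OFFSET -4): 3+-4=-1, -1+-4=-5, 1+-4=-3, -1+-4=-5, -4+-4=-8, -5+-4=-9 -> [-1, -5, -3, -5, -8, -9]
Stage 2 (AMPLIFY -2): -1*-2=2, -5*-2=10, -3*-2=6, -5*-2=10, -8*-2=16, -9*-2=18 -> [2, 10, 6, 10, 16, 18]
Stage 3 (CLIP -17 10): clip(2,-17,10)=2, clip(10,-17,10)=10, clip(6,-17,10)=6, clip(10,-17,10)=10, clip(16,-17,10)=10, clip(18,-17,10)=10 -> [2, 10, 6, 10, 10, 10]
Stage 4 (AMPLIFY -2): 2*-2=-4, 10*-2=-20, 6*-2=-12, 10*-2=-20, 10*-2=-20, 10*-2=-20 -> [-4, -20, -12, -20, -20, -20]
Stage 5 (DELAY): [0, -4, -20, -12, -20, -20] = [0, -4, -20, -12, -20, -20] -> [0, -4, -20, -12, -20, -20]

Answer: 0 -4 -20 -12 -20 -20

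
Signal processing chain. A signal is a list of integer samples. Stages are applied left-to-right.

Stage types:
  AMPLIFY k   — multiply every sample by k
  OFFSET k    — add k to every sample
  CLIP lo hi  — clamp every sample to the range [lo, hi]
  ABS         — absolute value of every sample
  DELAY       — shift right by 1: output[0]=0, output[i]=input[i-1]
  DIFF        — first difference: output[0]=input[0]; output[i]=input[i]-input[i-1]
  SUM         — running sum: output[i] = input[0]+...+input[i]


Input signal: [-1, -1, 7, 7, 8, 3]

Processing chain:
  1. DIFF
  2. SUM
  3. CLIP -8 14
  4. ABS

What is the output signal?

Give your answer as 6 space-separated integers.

Answer: 1 1 7 7 8 3

Derivation:
Input: [-1, -1, 7, 7, 8, 3]
Stage 1 (DIFF): s[0]=-1, -1--1=0, 7--1=8, 7-7=0, 8-7=1, 3-8=-5 -> [-1, 0, 8, 0, 1, -5]
Stage 2 (SUM): sum[0..0]=-1, sum[0..1]=-1, sum[0..2]=7, sum[0..3]=7, sum[0..4]=8, sum[0..5]=3 -> [-1, -1, 7, 7, 8, 3]
Stage 3 (CLIP -8 14): clip(-1,-8,14)=-1, clip(-1,-8,14)=-1, clip(7,-8,14)=7, clip(7,-8,14)=7, clip(8,-8,14)=8, clip(3,-8,14)=3 -> [-1, -1, 7, 7, 8, 3]
Stage 4 (ABS): |-1|=1, |-1|=1, |7|=7, |7|=7, |8|=8, |3|=3 -> [1, 1, 7, 7, 8, 3]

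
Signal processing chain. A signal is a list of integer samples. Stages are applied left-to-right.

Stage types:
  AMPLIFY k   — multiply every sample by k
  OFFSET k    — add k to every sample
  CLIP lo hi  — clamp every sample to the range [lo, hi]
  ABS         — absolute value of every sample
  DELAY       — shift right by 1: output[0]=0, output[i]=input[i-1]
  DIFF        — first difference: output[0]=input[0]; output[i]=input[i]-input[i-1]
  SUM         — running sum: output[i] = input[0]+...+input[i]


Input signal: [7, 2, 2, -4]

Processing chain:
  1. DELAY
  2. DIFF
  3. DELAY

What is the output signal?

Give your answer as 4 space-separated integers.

Input: [7, 2, 2, -4]
Stage 1 (DELAY): [0, 7, 2, 2] = [0, 7, 2, 2] -> [0, 7, 2, 2]
Stage 2 (DIFF): s[0]=0, 7-0=7, 2-7=-5, 2-2=0 -> [0, 7, -5, 0]
Stage 3 (DELAY): [0, 0, 7, -5] = [0, 0, 7, -5] -> [0, 0, 7, -5]

Answer: 0 0 7 -5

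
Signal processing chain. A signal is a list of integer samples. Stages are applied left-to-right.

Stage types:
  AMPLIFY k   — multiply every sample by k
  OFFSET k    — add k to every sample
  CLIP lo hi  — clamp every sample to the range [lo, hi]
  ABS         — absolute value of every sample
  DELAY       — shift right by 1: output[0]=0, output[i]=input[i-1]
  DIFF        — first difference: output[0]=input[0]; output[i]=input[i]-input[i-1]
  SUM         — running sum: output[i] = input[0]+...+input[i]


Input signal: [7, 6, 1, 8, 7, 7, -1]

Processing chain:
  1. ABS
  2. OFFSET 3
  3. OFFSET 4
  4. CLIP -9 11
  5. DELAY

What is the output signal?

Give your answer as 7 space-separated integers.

Input: [7, 6, 1, 8, 7, 7, -1]
Stage 1 (ABS): |7|=7, |6|=6, |1|=1, |8|=8, |7|=7, |7|=7, |-1|=1 -> [7, 6, 1, 8, 7, 7, 1]
Stage 2 (OFFSET 3): 7+3=10, 6+3=9, 1+3=4, 8+3=11, 7+3=10, 7+3=10, 1+3=4 -> [10, 9, 4, 11, 10, 10, 4]
Stage 3 (OFFSET 4): 10+4=14, 9+4=13, 4+4=8, 11+4=15, 10+4=14, 10+4=14, 4+4=8 -> [14, 13, 8, 15, 14, 14, 8]
Stage 4 (CLIP -9 11): clip(14,-9,11)=11, clip(13,-9,11)=11, clip(8,-9,11)=8, clip(15,-9,11)=11, clip(14,-9,11)=11, clip(14,-9,11)=11, clip(8,-9,11)=8 -> [11, 11, 8, 11, 11, 11, 8]
Stage 5 (DELAY): [0, 11, 11, 8, 11, 11, 11] = [0, 11, 11, 8, 11, 11, 11] -> [0, 11, 11, 8, 11, 11, 11]

Answer: 0 11 11 8 11 11 11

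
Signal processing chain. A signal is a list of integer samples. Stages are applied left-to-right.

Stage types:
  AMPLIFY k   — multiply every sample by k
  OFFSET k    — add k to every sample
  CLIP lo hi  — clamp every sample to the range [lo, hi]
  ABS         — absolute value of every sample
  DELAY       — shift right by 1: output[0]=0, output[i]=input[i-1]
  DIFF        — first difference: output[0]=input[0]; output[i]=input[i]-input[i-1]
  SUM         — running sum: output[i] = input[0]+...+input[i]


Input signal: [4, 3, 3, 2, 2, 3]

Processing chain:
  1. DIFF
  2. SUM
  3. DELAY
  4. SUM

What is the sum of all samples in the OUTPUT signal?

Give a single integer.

Input: [4, 3, 3, 2, 2, 3]
Stage 1 (DIFF): s[0]=4, 3-4=-1, 3-3=0, 2-3=-1, 2-2=0, 3-2=1 -> [4, -1, 0, -1, 0, 1]
Stage 2 (SUM): sum[0..0]=4, sum[0..1]=3, sum[0..2]=3, sum[0..3]=2, sum[0..4]=2, sum[0..5]=3 -> [4, 3, 3, 2, 2, 3]
Stage 3 (DELAY): [0, 4, 3, 3, 2, 2] = [0, 4, 3, 3, 2, 2] -> [0, 4, 3, 3, 2, 2]
Stage 4 (SUM): sum[0..0]=0, sum[0..1]=4, sum[0..2]=7, sum[0..3]=10, sum[0..4]=12, sum[0..5]=14 -> [0, 4, 7, 10, 12, 14]
Output sum: 47

Answer: 47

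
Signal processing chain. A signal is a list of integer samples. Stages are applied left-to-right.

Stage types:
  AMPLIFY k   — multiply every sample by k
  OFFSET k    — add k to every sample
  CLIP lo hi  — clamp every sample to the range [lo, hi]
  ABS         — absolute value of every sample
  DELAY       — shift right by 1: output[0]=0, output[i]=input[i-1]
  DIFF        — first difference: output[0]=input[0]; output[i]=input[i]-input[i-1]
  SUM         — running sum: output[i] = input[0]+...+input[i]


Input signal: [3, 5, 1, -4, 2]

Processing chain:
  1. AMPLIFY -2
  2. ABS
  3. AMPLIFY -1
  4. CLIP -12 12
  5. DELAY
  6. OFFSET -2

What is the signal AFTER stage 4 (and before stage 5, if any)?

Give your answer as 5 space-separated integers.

Input: [3, 5, 1, -4, 2]
Stage 1 (AMPLIFY -2): 3*-2=-6, 5*-2=-10, 1*-2=-2, -4*-2=8, 2*-2=-4 -> [-6, -10, -2, 8, -4]
Stage 2 (ABS): |-6|=6, |-10|=10, |-2|=2, |8|=8, |-4|=4 -> [6, 10, 2, 8, 4]
Stage 3 (AMPLIFY -1): 6*-1=-6, 10*-1=-10, 2*-1=-2, 8*-1=-8, 4*-1=-4 -> [-6, -10, -2, -8, -4]
Stage 4 (CLIP -12 12): clip(-6,-12,12)=-6, clip(-10,-12,12)=-10, clip(-2,-12,12)=-2, clip(-8,-12,12)=-8, clip(-4,-12,12)=-4 -> [-6, -10, -2, -8, -4]

Answer: -6 -10 -2 -8 -4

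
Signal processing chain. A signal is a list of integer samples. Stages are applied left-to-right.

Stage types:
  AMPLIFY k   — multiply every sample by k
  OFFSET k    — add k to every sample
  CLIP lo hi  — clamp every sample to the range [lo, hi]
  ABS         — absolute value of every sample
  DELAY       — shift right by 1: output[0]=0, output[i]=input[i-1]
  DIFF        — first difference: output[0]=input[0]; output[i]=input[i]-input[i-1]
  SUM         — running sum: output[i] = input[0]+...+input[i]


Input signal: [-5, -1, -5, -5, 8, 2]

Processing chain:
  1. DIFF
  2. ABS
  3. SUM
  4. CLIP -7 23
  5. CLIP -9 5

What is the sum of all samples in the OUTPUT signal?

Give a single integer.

Input: [-5, -1, -5, -5, 8, 2]
Stage 1 (DIFF): s[0]=-5, -1--5=4, -5--1=-4, -5--5=0, 8--5=13, 2-8=-6 -> [-5, 4, -4, 0, 13, -6]
Stage 2 (ABS): |-5|=5, |4|=4, |-4|=4, |0|=0, |13|=13, |-6|=6 -> [5, 4, 4, 0, 13, 6]
Stage 3 (SUM): sum[0..0]=5, sum[0..1]=9, sum[0..2]=13, sum[0..3]=13, sum[0..4]=26, sum[0..5]=32 -> [5, 9, 13, 13, 26, 32]
Stage 4 (CLIP -7 23): clip(5,-7,23)=5, clip(9,-7,23)=9, clip(13,-7,23)=13, clip(13,-7,23)=13, clip(26,-7,23)=23, clip(32,-7,23)=23 -> [5, 9, 13, 13, 23, 23]
Stage 5 (CLIP -9 5): clip(5,-9,5)=5, clip(9,-9,5)=5, clip(13,-9,5)=5, clip(13,-9,5)=5, clip(23,-9,5)=5, clip(23,-9,5)=5 -> [5, 5, 5, 5, 5, 5]
Output sum: 30

Answer: 30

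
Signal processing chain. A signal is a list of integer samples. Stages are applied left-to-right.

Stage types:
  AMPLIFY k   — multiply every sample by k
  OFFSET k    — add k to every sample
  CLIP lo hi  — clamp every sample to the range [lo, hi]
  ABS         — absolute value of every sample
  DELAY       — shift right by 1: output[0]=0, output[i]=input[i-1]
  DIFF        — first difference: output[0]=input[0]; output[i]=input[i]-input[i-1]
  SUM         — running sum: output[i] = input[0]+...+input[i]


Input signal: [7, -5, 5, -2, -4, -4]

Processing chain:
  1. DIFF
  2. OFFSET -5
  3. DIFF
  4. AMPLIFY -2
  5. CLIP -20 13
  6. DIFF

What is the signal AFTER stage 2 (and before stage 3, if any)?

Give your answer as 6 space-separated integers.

Answer: 2 -17 5 -12 -7 -5

Derivation:
Input: [7, -5, 5, -2, -4, -4]
Stage 1 (DIFF): s[0]=7, -5-7=-12, 5--5=10, -2-5=-7, -4--2=-2, -4--4=0 -> [7, -12, 10, -7, -2, 0]
Stage 2 (OFFSET -5): 7+-5=2, -12+-5=-17, 10+-5=5, -7+-5=-12, -2+-5=-7, 0+-5=-5 -> [2, -17, 5, -12, -7, -5]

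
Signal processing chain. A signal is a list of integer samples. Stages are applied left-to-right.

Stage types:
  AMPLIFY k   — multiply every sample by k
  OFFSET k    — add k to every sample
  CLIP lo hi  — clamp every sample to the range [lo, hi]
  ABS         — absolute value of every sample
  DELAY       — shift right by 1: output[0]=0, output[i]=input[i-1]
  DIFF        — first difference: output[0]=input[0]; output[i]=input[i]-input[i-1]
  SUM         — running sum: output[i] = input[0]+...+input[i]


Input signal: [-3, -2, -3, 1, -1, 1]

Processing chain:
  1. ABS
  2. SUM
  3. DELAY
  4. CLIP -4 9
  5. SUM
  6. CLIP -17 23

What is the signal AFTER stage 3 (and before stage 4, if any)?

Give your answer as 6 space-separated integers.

Answer: 0 3 5 8 9 10

Derivation:
Input: [-3, -2, -3, 1, -1, 1]
Stage 1 (ABS): |-3|=3, |-2|=2, |-3|=3, |1|=1, |-1|=1, |1|=1 -> [3, 2, 3, 1, 1, 1]
Stage 2 (SUM): sum[0..0]=3, sum[0..1]=5, sum[0..2]=8, sum[0..3]=9, sum[0..4]=10, sum[0..5]=11 -> [3, 5, 8, 9, 10, 11]
Stage 3 (DELAY): [0, 3, 5, 8, 9, 10] = [0, 3, 5, 8, 9, 10] -> [0, 3, 5, 8, 9, 10]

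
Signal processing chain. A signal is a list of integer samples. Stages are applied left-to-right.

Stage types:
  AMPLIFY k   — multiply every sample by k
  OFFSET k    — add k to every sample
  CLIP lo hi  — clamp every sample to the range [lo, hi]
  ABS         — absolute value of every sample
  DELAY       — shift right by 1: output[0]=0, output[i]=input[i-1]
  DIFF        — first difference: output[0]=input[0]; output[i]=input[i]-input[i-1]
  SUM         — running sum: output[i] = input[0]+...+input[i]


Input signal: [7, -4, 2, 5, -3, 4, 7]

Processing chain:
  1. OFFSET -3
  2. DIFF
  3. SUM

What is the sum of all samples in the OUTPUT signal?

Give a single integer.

Input: [7, -4, 2, 5, -3, 4, 7]
Stage 1 (OFFSET -3): 7+-3=4, -4+-3=-7, 2+-3=-1, 5+-3=2, -3+-3=-6, 4+-3=1, 7+-3=4 -> [4, -7, -1, 2, -6, 1, 4]
Stage 2 (DIFF): s[0]=4, -7-4=-11, -1--7=6, 2--1=3, -6-2=-8, 1--6=7, 4-1=3 -> [4, -11, 6, 3, -8, 7, 3]
Stage 3 (SUM): sum[0..0]=4, sum[0..1]=-7, sum[0..2]=-1, sum[0..3]=2, sum[0..4]=-6, sum[0..5]=1, sum[0..6]=4 -> [4, -7, -1, 2, -6, 1, 4]
Output sum: -3

Answer: -3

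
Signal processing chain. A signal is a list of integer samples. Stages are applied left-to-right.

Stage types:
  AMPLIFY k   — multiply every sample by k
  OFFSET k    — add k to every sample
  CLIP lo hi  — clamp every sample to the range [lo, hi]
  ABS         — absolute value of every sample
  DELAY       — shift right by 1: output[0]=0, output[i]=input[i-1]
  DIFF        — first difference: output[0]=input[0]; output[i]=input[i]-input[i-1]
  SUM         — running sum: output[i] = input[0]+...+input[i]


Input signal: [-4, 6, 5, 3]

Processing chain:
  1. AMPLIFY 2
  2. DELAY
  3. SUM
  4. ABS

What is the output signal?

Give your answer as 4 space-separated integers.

Answer: 0 8 4 14

Derivation:
Input: [-4, 6, 5, 3]
Stage 1 (AMPLIFY 2): -4*2=-8, 6*2=12, 5*2=10, 3*2=6 -> [-8, 12, 10, 6]
Stage 2 (DELAY): [0, -8, 12, 10] = [0, -8, 12, 10] -> [0, -8, 12, 10]
Stage 3 (SUM): sum[0..0]=0, sum[0..1]=-8, sum[0..2]=4, sum[0..3]=14 -> [0, -8, 4, 14]
Stage 4 (ABS): |0|=0, |-8|=8, |4|=4, |14|=14 -> [0, 8, 4, 14]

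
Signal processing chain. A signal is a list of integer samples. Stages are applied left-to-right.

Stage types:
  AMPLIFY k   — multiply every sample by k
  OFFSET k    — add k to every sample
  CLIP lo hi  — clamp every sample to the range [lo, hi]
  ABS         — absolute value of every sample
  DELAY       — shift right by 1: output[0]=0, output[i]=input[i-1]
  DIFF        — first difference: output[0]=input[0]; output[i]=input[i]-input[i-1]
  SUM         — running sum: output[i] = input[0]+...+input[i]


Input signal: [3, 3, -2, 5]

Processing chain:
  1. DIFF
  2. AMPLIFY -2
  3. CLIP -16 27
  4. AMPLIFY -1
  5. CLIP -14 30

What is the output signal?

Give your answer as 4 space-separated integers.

Input: [3, 3, -2, 5]
Stage 1 (DIFF): s[0]=3, 3-3=0, -2-3=-5, 5--2=7 -> [3, 0, -5, 7]
Stage 2 (AMPLIFY -2): 3*-2=-6, 0*-2=0, -5*-2=10, 7*-2=-14 -> [-6, 0, 10, -14]
Stage 3 (CLIP -16 27): clip(-6,-16,27)=-6, clip(0,-16,27)=0, clip(10,-16,27)=10, clip(-14,-16,27)=-14 -> [-6, 0, 10, -14]
Stage 4 (AMPLIFY -1): -6*-1=6, 0*-1=0, 10*-1=-10, -14*-1=14 -> [6, 0, -10, 14]
Stage 5 (CLIP -14 30): clip(6,-14,30)=6, clip(0,-14,30)=0, clip(-10,-14,30)=-10, clip(14,-14,30)=14 -> [6, 0, -10, 14]

Answer: 6 0 -10 14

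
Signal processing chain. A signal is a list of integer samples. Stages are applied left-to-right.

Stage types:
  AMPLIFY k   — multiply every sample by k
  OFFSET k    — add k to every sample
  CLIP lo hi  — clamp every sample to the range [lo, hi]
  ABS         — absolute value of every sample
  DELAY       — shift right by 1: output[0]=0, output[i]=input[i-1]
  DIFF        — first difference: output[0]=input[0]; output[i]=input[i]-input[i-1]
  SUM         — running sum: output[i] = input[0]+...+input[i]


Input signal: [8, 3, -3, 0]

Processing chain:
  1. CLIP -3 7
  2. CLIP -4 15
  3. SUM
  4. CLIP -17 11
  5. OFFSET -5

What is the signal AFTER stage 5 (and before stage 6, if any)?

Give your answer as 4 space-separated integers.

Answer: 2 5 2 2

Derivation:
Input: [8, 3, -3, 0]
Stage 1 (CLIP -3 7): clip(8,-3,7)=7, clip(3,-3,7)=3, clip(-3,-3,7)=-3, clip(0,-3,7)=0 -> [7, 3, -3, 0]
Stage 2 (CLIP -4 15): clip(7,-4,15)=7, clip(3,-4,15)=3, clip(-3,-4,15)=-3, clip(0,-4,15)=0 -> [7, 3, -3, 0]
Stage 3 (SUM): sum[0..0]=7, sum[0..1]=10, sum[0..2]=7, sum[0..3]=7 -> [7, 10, 7, 7]
Stage 4 (CLIP -17 11): clip(7,-17,11)=7, clip(10,-17,11)=10, clip(7,-17,11)=7, clip(7,-17,11)=7 -> [7, 10, 7, 7]
Stage 5 (OFFSET -5): 7+-5=2, 10+-5=5, 7+-5=2, 7+-5=2 -> [2, 5, 2, 2]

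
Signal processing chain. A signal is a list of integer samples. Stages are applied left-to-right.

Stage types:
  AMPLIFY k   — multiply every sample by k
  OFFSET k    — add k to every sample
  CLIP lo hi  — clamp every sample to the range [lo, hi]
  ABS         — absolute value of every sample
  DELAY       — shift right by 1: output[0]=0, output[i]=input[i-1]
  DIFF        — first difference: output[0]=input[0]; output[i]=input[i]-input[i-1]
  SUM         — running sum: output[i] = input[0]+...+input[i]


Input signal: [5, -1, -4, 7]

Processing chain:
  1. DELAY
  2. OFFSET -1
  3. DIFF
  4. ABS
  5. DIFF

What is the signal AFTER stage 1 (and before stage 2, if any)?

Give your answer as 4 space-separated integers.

Input: [5, -1, -4, 7]
Stage 1 (DELAY): [0, 5, -1, -4] = [0, 5, -1, -4] -> [0, 5, -1, -4]

Answer: 0 5 -1 -4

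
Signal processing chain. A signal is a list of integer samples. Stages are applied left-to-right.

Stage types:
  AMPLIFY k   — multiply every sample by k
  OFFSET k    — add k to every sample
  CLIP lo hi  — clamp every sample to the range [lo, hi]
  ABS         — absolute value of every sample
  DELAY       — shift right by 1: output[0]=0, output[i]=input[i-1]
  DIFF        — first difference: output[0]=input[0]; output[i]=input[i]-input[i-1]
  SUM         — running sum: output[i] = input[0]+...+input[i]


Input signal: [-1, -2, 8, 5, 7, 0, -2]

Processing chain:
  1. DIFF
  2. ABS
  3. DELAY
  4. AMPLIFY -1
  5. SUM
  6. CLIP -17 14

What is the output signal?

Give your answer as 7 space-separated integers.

Answer: 0 -1 -2 -12 -15 -17 -17

Derivation:
Input: [-1, -2, 8, 5, 7, 0, -2]
Stage 1 (DIFF): s[0]=-1, -2--1=-1, 8--2=10, 5-8=-3, 7-5=2, 0-7=-7, -2-0=-2 -> [-1, -1, 10, -3, 2, -7, -2]
Stage 2 (ABS): |-1|=1, |-1|=1, |10|=10, |-3|=3, |2|=2, |-7|=7, |-2|=2 -> [1, 1, 10, 3, 2, 7, 2]
Stage 3 (DELAY): [0, 1, 1, 10, 3, 2, 7] = [0, 1, 1, 10, 3, 2, 7] -> [0, 1, 1, 10, 3, 2, 7]
Stage 4 (AMPLIFY -1): 0*-1=0, 1*-1=-1, 1*-1=-1, 10*-1=-10, 3*-1=-3, 2*-1=-2, 7*-1=-7 -> [0, -1, -1, -10, -3, -2, -7]
Stage 5 (SUM): sum[0..0]=0, sum[0..1]=-1, sum[0..2]=-2, sum[0..3]=-12, sum[0..4]=-15, sum[0..5]=-17, sum[0..6]=-24 -> [0, -1, -2, -12, -15, -17, -24]
Stage 6 (CLIP -17 14): clip(0,-17,14)=0, clip(-1,-17,14)=-1, clip(-2,-17,14)=-2, clip(-12,-17,14)=-12, clip(-15,-17,14)=-15, clip(-17,-17,14)=-17, clip(-24,-17,14)=-17 -> [0, -1, -2, -12, -15, -17, -17]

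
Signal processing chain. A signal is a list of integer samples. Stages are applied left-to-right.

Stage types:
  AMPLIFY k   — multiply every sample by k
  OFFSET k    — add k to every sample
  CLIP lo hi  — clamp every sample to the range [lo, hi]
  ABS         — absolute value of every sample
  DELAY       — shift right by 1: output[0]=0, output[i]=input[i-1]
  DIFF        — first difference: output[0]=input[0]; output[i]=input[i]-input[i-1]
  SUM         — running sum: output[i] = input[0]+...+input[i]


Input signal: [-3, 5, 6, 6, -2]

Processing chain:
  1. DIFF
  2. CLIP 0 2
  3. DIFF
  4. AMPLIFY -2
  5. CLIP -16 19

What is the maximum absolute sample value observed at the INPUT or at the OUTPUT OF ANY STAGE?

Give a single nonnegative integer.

Input: [-3, 5, 6, 6, -2] (max |s|=6)
Stage 1 (DIFF): s[0]=-3, 5--3=8, 6-5=1, 6-6=0, -2-6=-8 -> [-3, 8, 1, 0, -8] (max |s|=8)
Stage 2 (CLIP 0 2): clip(-3,0,2)=0, clip(8,0,2)=2, clip(1,0,2)=1, clip(0,0,2)=0, clip(-8,0,2)=0 -> [0, 2, 1, 0, 0] (max |s|=2)
Stage 3 (DIFF): s[0]=0, 2-0=2, 1-2=-1, 0-1=-1, 0-0=0 -> [0, 2, -1, -1, 0] (max |s|=2)
Stage 4 (AMPLIFY -2): 0*-2=0, 2*-2=-4, -1*-2=2, -1*-2=2, 0*-2=0 -> [0, -4, 2, 2, 0] (max |s|=4)
Stage 5 (CLIP -16 19): clip(0,-16,19)=0, clip(-4,-16,19)=-4, clip(2,-16,19)=2, clip(2,-16,19)=2, clip(0,-16,19)=0 -> [0, -4, 2, 2, 0] (max |s|=4)
Overall max amplitude: 8

Answer: 8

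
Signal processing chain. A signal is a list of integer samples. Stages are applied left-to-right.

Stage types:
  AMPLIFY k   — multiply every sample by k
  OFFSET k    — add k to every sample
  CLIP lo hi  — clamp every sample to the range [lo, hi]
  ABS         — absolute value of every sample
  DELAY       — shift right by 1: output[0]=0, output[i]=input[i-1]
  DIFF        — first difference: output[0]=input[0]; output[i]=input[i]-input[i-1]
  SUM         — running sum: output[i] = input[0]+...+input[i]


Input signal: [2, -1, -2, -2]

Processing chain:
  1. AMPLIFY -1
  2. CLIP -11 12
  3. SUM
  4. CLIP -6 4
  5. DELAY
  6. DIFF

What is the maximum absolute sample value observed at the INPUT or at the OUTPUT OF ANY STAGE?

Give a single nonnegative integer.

Input: [2, -1, -2, -2] (max |s|=2)
Stage 1 (AMPLIFY -1): 2*-1=-2, -1*-1=1, -2*-1=2, -2*-1=2 -> [-2, 1, 2, 2] (max |s|=2)
Stage 2 (CLIP -11 12): clip(-2,-11,12)=-2, clip(1,-11,12)=1, clip(2,-11,12)=2, clip(2,-11,12)=2 -> [-2, 1, 2, 2] (max |s|=2)
Stage 3 (SUM): sum[0..0]=-2, sum[0..1]=-1, sum[0..2]=1, sum[0..3]=3 -> [-2, -1, 1, 3] (max |s|=3)
Stage 4 (CLIP -6 4): clip(-2,-6,4)=-2, clip(-1,-6,4)=-1, clip(1,-6,4)=1, clip(3,-6,4)=3 -> [-2, -1, 1, 3] (max |s|=3)
Stage 5 (DELAY): [0, -2, -1, 1] = [0, -2, -1, 1] -> [0, -2, -1, 1] (max |s|=2)
Stage 6 (DIFF): s[0]=0, -2-0=-2, -1--2=1, 1--1=2 -> [0, -2, 1, 2] (max |s|=2)
Overall max amplitude: 3

Answer: 3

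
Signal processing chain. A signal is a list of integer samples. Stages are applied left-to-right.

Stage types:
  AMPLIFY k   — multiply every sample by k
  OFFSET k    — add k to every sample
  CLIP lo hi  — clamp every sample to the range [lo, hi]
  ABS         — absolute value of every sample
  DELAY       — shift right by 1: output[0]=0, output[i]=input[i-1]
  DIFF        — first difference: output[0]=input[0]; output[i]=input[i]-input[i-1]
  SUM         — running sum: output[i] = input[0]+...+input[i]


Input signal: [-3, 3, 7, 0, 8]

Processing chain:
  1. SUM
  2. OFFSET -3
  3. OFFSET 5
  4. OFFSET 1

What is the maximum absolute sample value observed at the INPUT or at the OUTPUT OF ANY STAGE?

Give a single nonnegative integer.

Answer: 18

Derivation:
Input: [-3, 3, 7, 0, 8] (max |s|=8)
Stage 1 (SUM): sum[0..0]=-3, sum[0..1]=0, sum[0..2]=7, sum[0..3]=7, sum[0..4]=15 -> [-3, 0, 7, 7, 15] (max |s|=15)
Stage 2 (OFFSET -3): -3+-3=-6, 0+-3=-3, 7+-3=4, 7+-3=4, 15+-3=12 -> [-6, -3, 4, 4, 12] (max |s|=12)
Stage 3 (OFFSET 5): -6+5=-1, -3+5=2, 4+5=9, 4+5=9, 12+5=17 -> [-1, 2, 9, 9, 17] (max |s|=17)
Stage 4 (OFFSET 1): -1+1=0, 2+1=3, 9+1=10, 9+1=10, 17+1=18 -> [0, 3, 10, 10, 18] (max |s|=18)
Overall max amplitude: 18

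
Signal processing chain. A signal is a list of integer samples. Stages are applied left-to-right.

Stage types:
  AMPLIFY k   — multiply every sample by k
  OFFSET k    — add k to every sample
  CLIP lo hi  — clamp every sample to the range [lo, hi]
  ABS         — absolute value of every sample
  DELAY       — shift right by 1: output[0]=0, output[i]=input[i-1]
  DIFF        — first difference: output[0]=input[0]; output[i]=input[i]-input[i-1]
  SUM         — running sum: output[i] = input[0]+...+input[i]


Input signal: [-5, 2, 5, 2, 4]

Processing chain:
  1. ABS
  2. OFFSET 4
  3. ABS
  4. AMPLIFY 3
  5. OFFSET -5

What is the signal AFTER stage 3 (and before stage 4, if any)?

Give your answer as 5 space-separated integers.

Input: [-5, 2, 5, 2, 4]
Stage 1 (ABS): |-5|=5, |2|=2, |5|=5, |2|=2, |4|=4 -> [5, 2, 5, 2, 4]
Stage 2 (OFFSET 4): 5+4=9, 2+4=6, 5+4=9, 2+4=6, 4+4=8 -> [9, 6, 9, 6, 8]
Stage 3 (ABS): |9|=9, |6|=6, |9|=9, |6|=6, |8|=8 -> [9, 6, 9, 6, 8]

Answer: 9 6 9 6 8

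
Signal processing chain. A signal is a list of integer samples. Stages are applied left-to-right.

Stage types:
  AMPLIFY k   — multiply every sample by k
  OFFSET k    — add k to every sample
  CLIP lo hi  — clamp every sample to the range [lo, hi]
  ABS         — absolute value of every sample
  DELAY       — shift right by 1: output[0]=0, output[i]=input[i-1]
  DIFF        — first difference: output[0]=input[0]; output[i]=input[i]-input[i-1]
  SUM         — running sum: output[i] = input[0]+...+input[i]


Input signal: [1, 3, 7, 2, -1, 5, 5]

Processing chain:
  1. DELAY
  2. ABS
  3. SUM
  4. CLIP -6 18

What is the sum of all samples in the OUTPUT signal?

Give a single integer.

Answer: 61

Derivation:
Input: [1, 3, 7, 2, -1, 5, 5]
Stage 1 (DELAY): [0, 1, 3, 7, 2, -1, 5] = [0, 1, 3, 7, 2, -1, 5] -> [0, 1, 3, 7, 2, -1, 5]
Stage 2 (ABS): |0|=0, |1|=1, |3|=3, |7|=7, |2|=2, |-1|=1, |5|=5 -> [0, 1, 3, 7, 2, 1, 5]
Stage 3 (SUM): sum[0..0]=0, sum[0..1]=1, sum[0..2]=4, sum[0..3]=11, sum[0..4]=13, sum[0..5]=14, sum[0..6]=19 -> [0, 1, 4, 11, 13, 14, 19]
Stage 4 (CLIP -6 18): clip(0,-6,18)=0, clip(1,-6,18)=1, clip(4,-6,18)=4, clip(11,-6,18)=11, clip(13,-6,18)=13, clip(14,-6,18)=14, clip(19,-6,18)=18 -> [0, 1, 4, 11, 13, 14, 18]
Output sum: 61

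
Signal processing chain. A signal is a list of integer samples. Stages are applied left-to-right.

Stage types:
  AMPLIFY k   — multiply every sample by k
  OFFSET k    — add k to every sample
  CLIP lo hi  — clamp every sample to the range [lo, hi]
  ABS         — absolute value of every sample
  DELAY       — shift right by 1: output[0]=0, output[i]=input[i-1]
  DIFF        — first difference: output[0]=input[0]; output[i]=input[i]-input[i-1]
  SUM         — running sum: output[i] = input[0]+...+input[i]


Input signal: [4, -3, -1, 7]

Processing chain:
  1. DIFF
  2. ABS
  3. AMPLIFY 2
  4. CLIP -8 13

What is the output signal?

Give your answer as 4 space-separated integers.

Input: [4, -3, -1, 7]
Stage 1 (DIFF): s[0]=4, -3-4=-7, -1--3=2, 7--1=8 -> [4, -7, 2, 8]
Stage 2 (ABS): |4|=4, |-7|=7, |2|=2, |8|=8 -> [4, 7, 2, 8]
Stage 3 (AMPLIFY 2): 4*2=8, 7*2=14, 2*2=4, 8*2=16 -> [8, 14, 4, 16]
Stage 4 (CLIP -8 13): clip(8,-8,13)=8, clip(14,-8,13)=13, clip(4,-8,13)=4, clip(16,-8,13)=13 -> [8, 13, 4, 13]

Answer: 8 13 4 13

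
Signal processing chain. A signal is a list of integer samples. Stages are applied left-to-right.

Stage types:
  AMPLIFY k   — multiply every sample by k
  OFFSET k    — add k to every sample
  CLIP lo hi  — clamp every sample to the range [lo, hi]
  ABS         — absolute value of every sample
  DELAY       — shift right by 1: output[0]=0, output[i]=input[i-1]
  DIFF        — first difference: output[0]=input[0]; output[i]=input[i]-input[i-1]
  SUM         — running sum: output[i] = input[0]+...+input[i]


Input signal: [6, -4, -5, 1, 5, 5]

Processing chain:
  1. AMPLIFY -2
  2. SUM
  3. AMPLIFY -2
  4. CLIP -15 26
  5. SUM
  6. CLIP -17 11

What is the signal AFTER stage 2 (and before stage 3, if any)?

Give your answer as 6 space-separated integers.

Answer: -12 -4 6 4 -6 -16

Derivation:
Input: [6, -4, -5, 1, 5, 5]
Stage 1 (AMPLIFY -2): 6*-2=-12, -4*-2=8, -5*-2=10, 1*-2=-2, 5*-2=-10, 5*-2=-10 -> [-12, 8, 10, -2, -10, -10]
Stage 2 (SUM): sum[0..0]=-12, sum[0..1]=-4, sum[0..2]=6, sum[0..3]=4, sum[0..4]=-6, sum[0..5]=-16 -> [-12, -4, 6, 4, -6, -16]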